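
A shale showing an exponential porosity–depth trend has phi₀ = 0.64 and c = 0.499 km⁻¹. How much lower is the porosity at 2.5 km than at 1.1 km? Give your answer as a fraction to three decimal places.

phi(1.1) = 0.64·e^(−0.499×1.1) = 0.3697
phi(2.5) = 0.64·e^(−0.499×2.5) = 0.1838
Δphi = 0.3697 − 0.1838 = 0.1858

0.186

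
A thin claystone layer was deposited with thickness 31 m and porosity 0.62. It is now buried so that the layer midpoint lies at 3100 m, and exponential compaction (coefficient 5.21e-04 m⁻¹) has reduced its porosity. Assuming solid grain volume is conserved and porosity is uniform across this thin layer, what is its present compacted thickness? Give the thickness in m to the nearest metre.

13 m

Working in km (1 km = 1000 m; c in km⁻¹ = c in m⁻¹ × 1000):
Porosity at 3.1 km: n = 0.62·exp(−0.521×3.1) = 0.1233
Solid-volume conservation: h(1−n) = h₀(1−n₀) ⇒ h = h₀·(1−n₀)/(1−n)
h = 0.031 × (1 − 0.62)/(1 − 0.1233) = 0.031 × 0.4334 = 0.0134 km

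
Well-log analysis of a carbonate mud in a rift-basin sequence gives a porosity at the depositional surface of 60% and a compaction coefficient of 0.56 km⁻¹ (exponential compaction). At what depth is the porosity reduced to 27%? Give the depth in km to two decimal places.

1.43 km

Invert Athy's law: Z = ln(φ₀/φ) / β
Z = ln(0.6/0.27) / 0.56 = ln(2.222) / 0.56 = 0.7985 / 0.56 = 1.426 km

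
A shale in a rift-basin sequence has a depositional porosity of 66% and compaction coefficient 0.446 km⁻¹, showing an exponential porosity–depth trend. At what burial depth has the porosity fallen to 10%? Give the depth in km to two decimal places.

Invert Athy's law: z = ln(φ₀/φ) / k
z = ln(0.66/0.1) / 0.446 = ln(6.6) / 0.446 = 1.8871 / 0.446 = 4.231 km

4.23 km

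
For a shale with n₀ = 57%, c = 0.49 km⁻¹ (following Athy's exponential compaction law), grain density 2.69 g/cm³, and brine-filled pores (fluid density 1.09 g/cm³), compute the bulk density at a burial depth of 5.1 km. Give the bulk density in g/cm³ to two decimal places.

2.62 g/cm³

Porosity at depth: n = 0.57·exp(−0.49×5.1) = 0.57×0.0822 = 0.0468
Bulk density: ρ_b = (1−n)ρ_g + n·ρ_f = 0.9532×2.69 + 0.0468×1.09
       = 2.564 + 0.051 = 2.615 g/cm³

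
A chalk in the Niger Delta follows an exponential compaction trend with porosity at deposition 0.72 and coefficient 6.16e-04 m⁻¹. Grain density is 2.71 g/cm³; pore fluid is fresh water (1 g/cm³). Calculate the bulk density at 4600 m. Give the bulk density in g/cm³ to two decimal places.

2.64 g/cm³

Working in km (1 km = 1000 m; β in km⁻¹ = β in m⁻¹ × 1000):
Porosity at depth: φ = 0.72·exp(−0.616×4.6) = 0.72×0.0588 = 0.0423
Bulk density: ρ_b = (1−φ)ρ_g + φ·ρ_f = 0.9577×2.71 + 0.0423×1
       = 2.595 + 0.042 = 2.638 g/cm³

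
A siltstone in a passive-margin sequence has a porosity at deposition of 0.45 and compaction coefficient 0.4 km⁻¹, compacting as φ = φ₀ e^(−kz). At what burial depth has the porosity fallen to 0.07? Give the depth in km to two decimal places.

Invert Athy's law: z = ln(φ₀/φ) / k
z = ln(0.45/0.07) / 0.4 = ln(6.429) / 0.4 = 1.8608 / 0.4 = 4.652 km

4.65 km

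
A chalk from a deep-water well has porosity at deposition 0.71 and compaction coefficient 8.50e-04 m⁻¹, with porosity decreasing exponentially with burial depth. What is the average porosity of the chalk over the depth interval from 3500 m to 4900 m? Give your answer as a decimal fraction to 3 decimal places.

Working in km (1 km = 1000 m; c in km⁻¹ = c in m⁻¹ × 1000):
⟨φ⟩ = (1/(Z₂−Z₁)) ∫ φ₀ e^(−cZ) dZ = φ₀·(e^(−c·Z₁) − e^(−c·Z₂)) / (c·(Z₂−Z₁))
e^(−0.85×3.5) = 0.0510; e^(−0.85×4.9) = 0.0155
⟨φ⟩ = 0.71 × (0.0510 − 0.0155) / (0.85 × 1.4) = 0.71 × 0.0298 = 0.0212

0.021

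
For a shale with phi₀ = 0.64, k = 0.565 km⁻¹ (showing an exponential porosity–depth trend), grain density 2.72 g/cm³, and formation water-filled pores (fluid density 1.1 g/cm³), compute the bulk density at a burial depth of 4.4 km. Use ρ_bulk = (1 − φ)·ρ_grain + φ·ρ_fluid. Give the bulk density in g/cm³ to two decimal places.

2.63 g/cm³

Porosity at depth: phi = 0.64·exp(−0.565×4.4) = 0.64×0.0832 = 0.0533
Bulk density: ρ_b = (1−phi)ρ_g + phi·ρ_f = 0.9467×2.72 + 0.0533×1.1
       = 2.575 + 0.059 = 2.634 g/cm³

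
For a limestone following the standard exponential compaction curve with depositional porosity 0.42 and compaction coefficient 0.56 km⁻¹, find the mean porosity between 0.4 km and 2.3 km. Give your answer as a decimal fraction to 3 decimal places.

0.207

⟨φ⟩ = (1/(d₂−d₁)) ∫ φ₀ e^(−kd) dd = φ₀·(e^(−k·d₁) − e^(−k·d₂)) / (k·(d₂−d₁))
e^(−0.56×0.4) = 0.7993; e^(−0.56×2.3) = 0.2758
⟨φ⟩ = 0.42 × (0.7993 − 0.2758) / (0.56 × 1.9) = 0.42 × 0.4920 = 0.2066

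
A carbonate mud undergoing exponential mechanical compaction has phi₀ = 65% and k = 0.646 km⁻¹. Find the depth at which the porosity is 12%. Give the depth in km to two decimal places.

Invert Athy's law: d = ln(phi₀/phi) / k
d = ln(0.65/0.12) / 0.646 = ln(5.417) / 0.646 = 1.6895 / 0.646 = 2.615 km

2.62 km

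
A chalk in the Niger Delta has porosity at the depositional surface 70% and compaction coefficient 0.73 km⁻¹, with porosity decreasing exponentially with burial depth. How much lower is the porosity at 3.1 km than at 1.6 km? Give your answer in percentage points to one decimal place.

n(1.6) = 0.7·e^(−0.73×1.6) = 0.2177
n(3.1) = 0.7·e^(−0.73×3.1) = 0.0728
Δn = 0.2177 − 0.0728 = 0.1449

14.5 percentage points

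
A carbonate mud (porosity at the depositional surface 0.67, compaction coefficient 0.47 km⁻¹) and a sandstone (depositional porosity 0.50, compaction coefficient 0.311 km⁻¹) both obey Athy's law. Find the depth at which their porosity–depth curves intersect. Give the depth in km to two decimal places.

1.84 km

Set φ₀ₐ e^(−βₐd) = φ₀ᵦ e^(−βᵦd) ⇒ ln(φ₀ₐ/φ₀ᵦ) = (βₐ − βᵦ)·d
d = ln(0.67/0.5) / (0.47 − 0.311) = 0.2927 / 0.159 = 1.841 km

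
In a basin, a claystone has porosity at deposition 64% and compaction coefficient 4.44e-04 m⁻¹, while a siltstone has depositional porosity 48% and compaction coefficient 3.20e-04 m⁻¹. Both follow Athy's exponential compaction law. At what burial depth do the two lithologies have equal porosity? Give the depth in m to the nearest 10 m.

2320 m

Working in km (1 km = 1000 m; k in km⁻¹ = k in m⁻¹ × 1000):
Set phi₀ₐ e^(−kₐd) = phi₀ᵦ e^(−kᵦd) ⇒ ln(phi₀ₐ/phi₀ᵦ) = (kₐ − kᵦ)·d
d = ln(0.64/0.48) / (0.444 − 0.32) = 0.2877 / 0.124 = 2.320 km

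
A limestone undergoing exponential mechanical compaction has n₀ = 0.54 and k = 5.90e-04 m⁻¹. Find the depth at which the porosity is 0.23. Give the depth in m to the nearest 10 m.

Working in km (1 km = 1000 m; k in km⁻¹ = k in m⁻¹ × 1000):
Invert Athy's law: Z = ln(n₀/n) / k
Z = ln(0.54/0.23) / 0.59 = ln(2.348) / 0.59 = 0.8535 / 0.59 = 1.447 km

1450 m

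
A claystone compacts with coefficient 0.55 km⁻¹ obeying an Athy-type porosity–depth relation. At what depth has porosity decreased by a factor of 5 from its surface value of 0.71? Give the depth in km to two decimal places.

2.93 km

phi/phi₀ = 1/5 ⇒ exp(−c·z) = 1/5 ⇒ z = ln(5) / c
z = 1.6094 / 0.55 = 2.926 km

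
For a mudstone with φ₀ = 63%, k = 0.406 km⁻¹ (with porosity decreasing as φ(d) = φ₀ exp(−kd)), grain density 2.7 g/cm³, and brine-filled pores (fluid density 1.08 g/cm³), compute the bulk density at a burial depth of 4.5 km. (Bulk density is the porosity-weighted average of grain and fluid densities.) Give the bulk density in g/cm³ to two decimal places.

Porosity at depth: φ = 0.63·exp(−0.406×4.5) = 0.63×0.1609 = 0.1014
Bulk density: ρ_b = (1−φ)ρ_g + φ·ρ_f = 0.8986×2.7 + 0.1014×1.08
       = 2.426 + 0.109 = 2.536 g/cm³

2.54 g/cm³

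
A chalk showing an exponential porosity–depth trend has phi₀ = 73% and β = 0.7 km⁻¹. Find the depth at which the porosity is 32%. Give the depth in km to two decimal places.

Invert Athy's law: z = ln(phi₀/phi) / β
z = ln(0.73/0.32) / 0.7 = ln(2.281) / 0.7 = 0.8247 / 0.7 = 1.178 km

1.18 km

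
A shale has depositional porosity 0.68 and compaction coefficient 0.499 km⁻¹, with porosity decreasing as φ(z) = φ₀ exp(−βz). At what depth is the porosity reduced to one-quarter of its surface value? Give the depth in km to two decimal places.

2.78 km

φ/φ₀ = 1/4 ⇒ exp(−β·z) = 1/4 ⇒ z = ln(4) / β
z = 1.3863 / 0.499 = 2.778 km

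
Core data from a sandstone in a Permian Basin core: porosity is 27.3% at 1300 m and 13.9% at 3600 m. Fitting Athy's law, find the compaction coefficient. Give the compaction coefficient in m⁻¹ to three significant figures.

Working in km (1 km = 1000 m; k in km⁻¹ = k in m⁻¹ × 1000):
Athy: phi(d) = phi₀ e^(−kd) ⇒ phi₁/phi₂ = e^{k(d₂−d₁)} ⇒ k = ln(phi₁/phi₂)/(d₂−d₁)
k = ln(0.273/0.139) / (3.6 − 1.3) = ln(1.964) / 2.3 = 0.6750 / 2.3 = 0.2935 km⁻¹

0.000293 m⁻¹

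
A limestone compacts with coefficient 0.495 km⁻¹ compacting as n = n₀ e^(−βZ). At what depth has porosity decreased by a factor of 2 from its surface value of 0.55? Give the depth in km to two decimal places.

n/n₀ = 1/2 ⇒ exp(−β·Z) = 1/2 ⇒ Z = ln(2) / β
Z = 0.6931 / 0.495 = 1.400 km

1.40 km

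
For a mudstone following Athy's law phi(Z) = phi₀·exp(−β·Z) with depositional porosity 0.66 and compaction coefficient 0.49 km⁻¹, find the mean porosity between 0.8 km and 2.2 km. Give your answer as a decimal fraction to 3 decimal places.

0.323

⟨phi⟩ = (1/(Z₂−Z₁)) ∫ phi₀ e^(−βZ) dZ = phi₀·(e^(−β·Z₁) − e^(−β·Z₂)) / (β·(Z₂−Z₁))
e^(−0.49×0.8) = 0.6757; e^(−0.49×2.2) = 0.3403
⟨phi⟩ = 0.66 × (0.6757 − 0.3403) / (0.49 × 1.4) = 0.66 × 0.4890 = 0.3227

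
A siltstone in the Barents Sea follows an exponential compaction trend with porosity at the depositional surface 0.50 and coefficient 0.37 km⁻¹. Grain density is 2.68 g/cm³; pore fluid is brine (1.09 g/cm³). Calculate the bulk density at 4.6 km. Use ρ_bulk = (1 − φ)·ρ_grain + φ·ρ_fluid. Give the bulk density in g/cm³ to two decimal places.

2.54 g/cm³

Porosity at depth: φ = 0.5·exp(−0.37×4.6) = 0.5×0.1823 = 0.0912
Bulk density: ρ_b = (1−φ)ρ_g + φ·ρ_f = 0.9088×2.68 + 0.0912×1.09
       = 2.436 + 0.099 = 2.535 g/cm³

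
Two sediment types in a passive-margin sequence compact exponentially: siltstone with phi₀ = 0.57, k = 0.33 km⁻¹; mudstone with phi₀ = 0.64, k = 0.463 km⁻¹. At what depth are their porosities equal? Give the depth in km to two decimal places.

0.87 km

Set phi₀ₐ e^(−kₐZ) = phi₀ᵦ e^(−kᵦZ) ⇒ ln(phi₀ₐ/phi₀ᵦ) = (kₐ − kᵦ)·Z
Z = ln(0.57/0.64) / (0.33 − 0.463) = -0.1158 / -0.133 = 0.871 km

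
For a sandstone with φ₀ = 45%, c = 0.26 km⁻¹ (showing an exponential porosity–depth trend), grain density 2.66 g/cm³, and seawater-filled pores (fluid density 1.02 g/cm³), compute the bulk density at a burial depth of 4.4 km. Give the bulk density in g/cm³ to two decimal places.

2.42 g/cm³

Porosity at depth: φ = 0.45·exp(−0.26×4.4) = 0.45×0.3185 = 0.1433
Bulk density: ρ_b = (1−φ)ρ_g + φ·ρ_f = 0.8567×2.66 + 0.1433×1.02
       = 2.279 + 0.146 = 2.425 g/cm³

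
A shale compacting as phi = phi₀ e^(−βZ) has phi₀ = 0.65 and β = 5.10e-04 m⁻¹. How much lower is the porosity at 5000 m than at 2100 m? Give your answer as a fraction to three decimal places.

0.172

Working in km (1 km = 1000 m; β in km⁻¹ = β in m⁻¹ × 1000):
phi(2.1) = 0.65·e^(−0.51×2.1) = 0.2227
phi(5) = 0.65·e^(−0.51×5) = 0.0508
Δphi = 0.2227 − 0.0508 = 0.1720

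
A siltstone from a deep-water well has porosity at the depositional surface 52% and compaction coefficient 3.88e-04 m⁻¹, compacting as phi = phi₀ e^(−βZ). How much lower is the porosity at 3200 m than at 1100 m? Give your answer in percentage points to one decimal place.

Working in km (1 km = 1000 m; β in km⁻¹ = β in m⁻¹ × 1000):
phi(1.1) = 0.52·e^(−0.388×1.1) = 0.3393
phi(3.2) = 0.52·e^(−0.388×3.2) = 0.1502
Δphi = 0.3393 − 0.1502 = 0.1891

18.9 percentage points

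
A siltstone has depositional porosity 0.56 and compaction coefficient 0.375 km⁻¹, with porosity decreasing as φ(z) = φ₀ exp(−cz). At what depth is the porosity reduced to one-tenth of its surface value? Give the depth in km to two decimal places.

6.14 km

φ/φ₀ = 1/10 ⇒ exp(−c·z) = 1/10 ⇒ z = ln(10) / c
z = 2.3026 / 0.375 = 6.140 km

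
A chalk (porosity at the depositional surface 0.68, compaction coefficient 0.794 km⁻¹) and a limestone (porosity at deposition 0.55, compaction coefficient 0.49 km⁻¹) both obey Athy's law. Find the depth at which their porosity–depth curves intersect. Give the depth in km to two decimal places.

0.70 km

Set n₀ₐ e^(−βₐd) = n₀ᵦ e^(−βᵦd) ⇒ ln(n₀ₐ/n₀ᵦ) = (βₐ − βᵦ)·d
d = ln(0.68/0.55) / (0.794 − 0.49) = 0.2122 / 0.304 = 0.698 km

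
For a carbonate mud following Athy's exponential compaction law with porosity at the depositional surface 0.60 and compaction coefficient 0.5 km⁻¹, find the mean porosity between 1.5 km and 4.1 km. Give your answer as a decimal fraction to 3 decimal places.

0.159

⟨n⟩ = (1/(d₂−d₁)) ∫ n₀ e^(−βd) dd = n₀·(e^(−β·d₁) − e^(−β·d₂)) / (β·(d₂−d₁))
e^(−0.5×1.5) = 0.4724; e^(−0.5×4.1) = 0.1287
⟨n⟩ = 0.6 × (0.4724 − 0.1287) / (0.5 × 2.6) = 0.6 × 0.2643 = 0.1586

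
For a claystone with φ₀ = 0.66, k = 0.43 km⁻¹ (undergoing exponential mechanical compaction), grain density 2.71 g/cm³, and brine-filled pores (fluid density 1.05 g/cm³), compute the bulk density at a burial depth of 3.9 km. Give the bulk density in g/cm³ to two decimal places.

Porosity at depth: φ = 0.66·exp(−0.43×3.9) = 0.66×0.1869 = 0.1234
Bulk density: ρ_b = (1−φ)ρ_g + φ·ρ_f = 0.8766×2.71 + 0.1234×1.05
       = 2.376 + 0.130 = 2.505 g/cm³

2.51 g/cm³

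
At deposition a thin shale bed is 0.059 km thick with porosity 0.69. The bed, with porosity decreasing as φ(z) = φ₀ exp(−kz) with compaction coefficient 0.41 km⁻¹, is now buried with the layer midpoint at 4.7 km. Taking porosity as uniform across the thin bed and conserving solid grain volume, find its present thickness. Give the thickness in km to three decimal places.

0.020 km

Porosity at 4.7 km: φ = 0.69·exp(−0.41×4.7) = 0.1005
Solid-volume conservation: h(1−φ) = h₀(1−φ₀) ⇒ h = h₀·(1−φ₀)/(1−φ)
h = 0.059 × (1 − 0.69)/(1 − 0.1005) = 0.059 × 0.3446 = 0.0203 km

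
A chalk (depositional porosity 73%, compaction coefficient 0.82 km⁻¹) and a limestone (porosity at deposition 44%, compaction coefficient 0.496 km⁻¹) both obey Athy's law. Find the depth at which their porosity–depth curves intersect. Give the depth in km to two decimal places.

Set phi₀ₐ e^(−βₐZ) = phi₀ᵦ e^(−βᵦZ) ⇒ ln(phi₀ₐ/phi₀ᵦ) = (βₐ − βᵦ)·Z
Z = ln(0.73/0.44) / (0.82 − 0.496) = 0.5063 / 0.324 = 1.563 km

1.56 km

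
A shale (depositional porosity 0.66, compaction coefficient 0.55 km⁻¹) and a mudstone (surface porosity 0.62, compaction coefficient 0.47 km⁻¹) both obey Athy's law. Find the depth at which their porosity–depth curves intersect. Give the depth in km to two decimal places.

Set n₀ₐ e^(−βₐz) = n₀ᵦ e^(−βᵦz) ⇒ ln(n₀ₐ/n₀ᵦ) = (βₐ − βᵦ)·z
z = ln(0.66/0.62) / (0.55 − 0.47) = 0.0625 / 0.08 = 0.782 km

0.78 km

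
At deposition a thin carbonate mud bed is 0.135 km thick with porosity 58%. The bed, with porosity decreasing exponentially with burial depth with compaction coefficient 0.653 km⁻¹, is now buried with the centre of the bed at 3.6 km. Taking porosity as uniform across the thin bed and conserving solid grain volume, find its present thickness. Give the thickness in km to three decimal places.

0.060 km

Porosity at 3.6 km: φ = 0.58·exp(−0.653×3.6) = 0.0553
Solid-volume conservation: h(1−φ) = h₀(1−φ₀) ⇒ h = h₀·(1−φ₀)/(1−φ)
h = 0.135 × (1 − 0.58)/(1 − 0.0553) = 0.135 × 0.4446 = 0.0600 km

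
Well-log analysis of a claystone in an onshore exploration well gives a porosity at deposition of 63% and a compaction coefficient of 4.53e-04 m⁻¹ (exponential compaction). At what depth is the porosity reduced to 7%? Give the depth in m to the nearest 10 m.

4850 m

Working in km (1 km = 1000 m; β in km⁻¹ = β in m⁻¹ × 1000):
Invert Athy's law: Z = ln(φ₀/φ) / β
Z = ln(0.63/0.07) / 0.453 = ln(9) / 0.453 = 2.1972 / 0.453 = 4.850 km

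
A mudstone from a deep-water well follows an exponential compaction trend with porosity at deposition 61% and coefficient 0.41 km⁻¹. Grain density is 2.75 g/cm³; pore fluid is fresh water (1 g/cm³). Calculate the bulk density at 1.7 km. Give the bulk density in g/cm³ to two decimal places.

2.22 g/cm³

Porosity at depth: phi = 0.61·exp(−0.41×1.7) = 0.61×0.4981 = 0.3038
Bulk density: ρ_b = (1−phi)ρ_g + phi·ρ_f = 0.6962×2.75 + 0.3038×1
       = 1.914 + 0.304 = 2.218 g/cm³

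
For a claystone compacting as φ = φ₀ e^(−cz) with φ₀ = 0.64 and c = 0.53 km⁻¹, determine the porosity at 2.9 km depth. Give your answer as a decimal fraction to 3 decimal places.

0.138

φ = φ₀·exp(−c·z) = 0.64 × exp(−0.53 × 2.9) = 0.64 × exp(−1.537)
  = 0.64 × 0.2150 = 0.1376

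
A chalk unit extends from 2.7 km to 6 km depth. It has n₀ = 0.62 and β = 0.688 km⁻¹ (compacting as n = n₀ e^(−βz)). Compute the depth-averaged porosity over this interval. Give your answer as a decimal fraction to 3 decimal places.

⟨n⟩ = (1/(z₂−z₁)) ∫ n₀ e^(−βz) dz = n₀·(e^(−β·z₁) − e^(−β·z₂)) / (β·(z₂−z₁))
e^(−0.688×2.7) = 0.1560; e^(−0.688×6) = 0.0161
⟨n⟩ = 0.62 × (0.1560 − 0.0161) / (0.688 × 3.3) = 0.62 × 0.0616 = 0.0382

0.038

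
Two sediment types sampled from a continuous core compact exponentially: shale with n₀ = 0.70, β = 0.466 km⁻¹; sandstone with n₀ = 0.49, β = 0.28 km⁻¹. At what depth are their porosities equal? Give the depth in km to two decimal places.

1.92 km

Set n₀ₐ e^(−βₐz) = n₀ᵦ e^(−βᵦz) ⇒ ln(n₀ₐ/n₀ᵦ) = (βₐ − βᵦ)·z
z = ln(0.7/0.49) / (0.466 − 0.28) = 0.3567 / 0.186 = 1.918 km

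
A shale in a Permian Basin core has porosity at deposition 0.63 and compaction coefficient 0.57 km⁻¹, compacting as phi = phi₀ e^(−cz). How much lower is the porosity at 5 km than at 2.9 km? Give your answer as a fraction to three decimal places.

0.084

phi(2.9) = 0.63·e^(−0.57×2.9) = 0.1206
phi(5) = 0.63·e^(−0.57×5) = 0.0364
Δphi = 0.1206 − 0.0364 = 0.0842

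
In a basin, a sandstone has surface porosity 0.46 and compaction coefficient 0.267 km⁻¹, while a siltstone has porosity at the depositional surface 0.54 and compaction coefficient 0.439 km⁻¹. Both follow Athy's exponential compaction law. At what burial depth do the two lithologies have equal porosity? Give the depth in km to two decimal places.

0.93 km

Set φ₀ₐ e^(−βₐZ) = φ₀ᵦ e^(−βᵦZ) ⇒ ln(φ₀ₐ/φ₀ᵦ) = (βₐ − βᵦ)·Z
Z = ln(0.46/0.54) / (0.267 − 0.439) = -0.1603 / -0.172 = 0.932 km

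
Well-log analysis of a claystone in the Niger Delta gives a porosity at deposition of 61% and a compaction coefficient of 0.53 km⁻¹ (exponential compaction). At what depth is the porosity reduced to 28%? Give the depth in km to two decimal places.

Invert Athy's law: d = ln(n₀/n) / k
d = ln(0.61/0.28) / 0.53 = ln(2.179) / 0.53 = 0.7787 / 0.53 = 1.469 km

1.47 km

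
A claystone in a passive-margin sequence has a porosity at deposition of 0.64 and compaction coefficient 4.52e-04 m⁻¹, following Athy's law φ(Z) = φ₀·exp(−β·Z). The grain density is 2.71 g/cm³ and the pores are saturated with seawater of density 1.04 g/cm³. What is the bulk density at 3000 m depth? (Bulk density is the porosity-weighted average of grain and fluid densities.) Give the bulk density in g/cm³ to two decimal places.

Working in km (1 km = 1000 m; β in km⁻¹ = β in m⁻¹ × 1000):
Porosity at depth: φ = 0.64·exp(−0.452×3) = 0.64×0.2577 = 0.1649
Bulk density: ρ_b = (1−φ)ρ_g + φ·ρ_f = 0.8351×2.71 + 0.1649×1.04
       = 2.263 + 0.172 = 2.435 g/cm³

2.43 g/cm³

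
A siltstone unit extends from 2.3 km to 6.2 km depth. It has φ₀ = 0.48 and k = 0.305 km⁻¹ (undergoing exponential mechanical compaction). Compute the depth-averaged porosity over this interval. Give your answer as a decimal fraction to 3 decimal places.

0.139

⟨φ⟩ = (1/(z₂−z₁)) ∫ φ₀ e^(−kz) dz = φ₀·(e^(−k·z₁) − e^(−k·z₂)) / (k·(z₂−z₁))
e^(−0.305×2.3) = 0.4958; e^(−0.305×6.2) = 0.1509
⟨φ⟩ = 0.48 × (0.4958 − 0.1509) / (0.305 × 3.9) = 0.48 × 0.2900 = 0.1392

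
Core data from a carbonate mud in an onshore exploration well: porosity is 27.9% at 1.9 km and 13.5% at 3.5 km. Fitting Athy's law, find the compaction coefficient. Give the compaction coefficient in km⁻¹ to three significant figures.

Athy: φ(z) = φ₀ e^(−βz) ⇒ φ₁/φ₂ = e^{β(z₂−z₁)} ⇒ β = ln(φ₁/φ₂)/(z₂−z₁)
β = ln(0.279/0.135) / (3.5 − 1.9) = ln(2.067) / 1.6 = 0.7259 / 1.6 = 0.4537 km⁻¹

0.454 km⁻¹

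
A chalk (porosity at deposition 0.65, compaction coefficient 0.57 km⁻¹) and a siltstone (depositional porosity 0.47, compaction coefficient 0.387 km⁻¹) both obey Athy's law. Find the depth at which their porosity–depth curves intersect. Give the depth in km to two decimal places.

Set phi₀ₐ e^(−βₐz) = phi₀ᵦ e^(−βᵦz) ⇒ ln(phi₀ₐ/phi₀ᵦ) = (βₐ − βᵦ)·z
z = ln(0.65/0.47) / (0.57 − 0.387) = 0.3242 / 0.183 = 1.772 km

1.77 km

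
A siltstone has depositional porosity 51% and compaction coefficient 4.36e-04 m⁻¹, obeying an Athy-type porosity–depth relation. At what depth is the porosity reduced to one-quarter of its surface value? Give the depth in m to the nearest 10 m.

Working in km (1 km = 1000 m; k in km⁻¹ = k in m⁻¹ × 1000):
n/n₀ = 1/4 ⇒ exp(−k·d) = 1/4 ⇒ d = ln(4) / k
d = 1.3863 / 0.436 = 3.180 km

3180 m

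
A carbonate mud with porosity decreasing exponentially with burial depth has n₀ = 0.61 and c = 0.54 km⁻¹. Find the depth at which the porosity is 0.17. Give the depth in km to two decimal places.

Invert Athy's law: d = ln(n₀/n) / c
d = ln(0.61/0.17) / 0.54 = ln(3.588) / 0.54 = 1.2777 / 0.54 = 2.366 km

2.37 km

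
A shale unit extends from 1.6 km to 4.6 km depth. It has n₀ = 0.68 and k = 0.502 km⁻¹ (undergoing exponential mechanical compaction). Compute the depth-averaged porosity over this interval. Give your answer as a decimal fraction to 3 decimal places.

0.157

⟨n⟩ = (1/(z₂−z₁)) ∫ n₀ e^(−kz) dz = n₀·(e^(−k·z₁) − e^(−k·z₂)) / (k·(z₂−z₁))
e^(−0.502×1.6) = 0.4479; e^(−0.502×4.6) = 0.0993
⟨n⟩ = 0.68 × (0.4479 − 0.0993) / (0.502 × 3) = 0.68 × 0.2314 = 0.1574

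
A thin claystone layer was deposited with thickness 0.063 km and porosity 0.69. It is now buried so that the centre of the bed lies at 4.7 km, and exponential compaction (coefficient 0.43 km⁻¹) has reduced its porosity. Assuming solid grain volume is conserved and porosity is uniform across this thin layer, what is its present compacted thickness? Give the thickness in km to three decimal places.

Porosity at 4.7 km: φ = 0.69·exp(−0.43×4.7) = 0.0914
Solid-volume conservation: h(1−φ) = h₀(1−φ₀) ⇒ h = h₀·(1−φ₀)/(1−φ)
h = 0.063 × (1 − 0.69)/(1 − 0.0914) = 0.063 × 0.3412 = 0.0215 km

0.021 km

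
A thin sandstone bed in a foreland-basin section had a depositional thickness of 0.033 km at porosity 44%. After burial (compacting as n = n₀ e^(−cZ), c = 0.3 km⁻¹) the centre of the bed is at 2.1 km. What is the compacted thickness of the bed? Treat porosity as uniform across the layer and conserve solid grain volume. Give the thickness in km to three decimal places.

0.024 km

Porosity at 2.1 km: n = 0.44·exp(−0.3×2.1) = 0.2343
Solid-volume conservation: h(1−n) = h₀(1−n₀) ⇒ h = h₀·(1−n₀)/(1−n)
h = 0.033 × (1 − 0.44)/(1 − 0.2343) = 0.033 × 0.7314 = 0.0241 km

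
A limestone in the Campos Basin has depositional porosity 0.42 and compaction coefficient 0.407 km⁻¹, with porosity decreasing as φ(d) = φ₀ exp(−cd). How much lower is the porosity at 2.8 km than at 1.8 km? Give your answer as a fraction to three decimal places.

0.067

φ(1.8) = 0.42·e^(−0.407×1.8) = 0.2019
φ(2.8) = 0.42·e^(−0.407×2.8) = 0.1344
Δφ = 0.2019 − 0.1344 = 0.0675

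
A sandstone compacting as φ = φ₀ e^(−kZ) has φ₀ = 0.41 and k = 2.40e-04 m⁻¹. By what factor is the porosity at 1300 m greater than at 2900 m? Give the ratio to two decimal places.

1.47

Working in km (1 km = 1000 m; k in km⁻¹ = k in m⁻¹ × 1000):
φ(Z₁)/φ(Z₂) = e^(−k·Z₁)/e^(−k·Z₂) = e^{k(Z₂−Z₁)}
= exp(0.24 × 1.6) = exp(0.384) = 1.4681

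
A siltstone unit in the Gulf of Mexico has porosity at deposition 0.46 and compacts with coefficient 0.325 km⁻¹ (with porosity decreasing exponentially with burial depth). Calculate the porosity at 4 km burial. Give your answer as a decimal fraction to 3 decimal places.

0.125

φ = φ₀·exp(−β·d) = 0.46 × exp(−0.325 × 4) = 0.46 × exp(−1.3)
  = 0.46 × 0.2725 = 0.1254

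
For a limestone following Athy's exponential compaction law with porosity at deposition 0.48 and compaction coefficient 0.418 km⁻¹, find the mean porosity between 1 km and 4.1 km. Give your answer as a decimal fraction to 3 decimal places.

⟨φ⟩ = (1/(d₂−d₁)) ∫ φ₀ e^(−cd) dd = φ₀·(e^(−c·d₁) − e^(−c·d₂)) / (c·(d₂−d₁))
e^(−0.418×1) = 0.6584; e^(−0.418×4.1) = 0.1802
⟨φ⟩ = 0.48 × (0.6584 − 0.1802) / (0.418 × 3.1) = 0.48 × 0.3690 = 0.1771

0.177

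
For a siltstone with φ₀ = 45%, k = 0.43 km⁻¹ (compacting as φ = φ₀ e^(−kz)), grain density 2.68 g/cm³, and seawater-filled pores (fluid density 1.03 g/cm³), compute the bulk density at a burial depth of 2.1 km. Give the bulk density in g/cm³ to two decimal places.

Porosity at depth: φ = 0.45·exp(−0.43×2.1) = 0.45×0.4054 = 0.1824
Bulk density: ρ_b = (1−φ)ρ_g + φ·ρ_f = 0.8176×2.68 + 0.1824×1.03
       = 2.191 + 0.188 = 2.379 g/cm³

2.38 g/cm³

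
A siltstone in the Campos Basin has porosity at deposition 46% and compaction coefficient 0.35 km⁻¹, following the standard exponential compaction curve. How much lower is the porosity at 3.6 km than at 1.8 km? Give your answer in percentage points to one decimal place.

φ(1.8) = 0.46·e^(−0.35×1.8) = 0.2450
φ(3.6) = 0.46·e^(−0.35×3.6) = 0.1305
Δφ = 0.2450 − 0.1305 = 0.1145

11.5 percentage points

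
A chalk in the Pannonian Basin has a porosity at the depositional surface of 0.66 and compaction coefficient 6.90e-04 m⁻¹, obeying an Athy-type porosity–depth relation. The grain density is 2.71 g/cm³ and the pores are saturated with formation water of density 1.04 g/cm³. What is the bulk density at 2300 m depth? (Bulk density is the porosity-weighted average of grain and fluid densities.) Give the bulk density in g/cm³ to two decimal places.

2.48 g/cm³

Working in km (1 km = 1000 m; β in km⁻¹ = β in m⁻¹ × 1000):
Porosity at depth: phi = 0.66·exp(−0.69×2.3) = 0.66×0.2045 = 0.1350
Bulk density: ρ_b = (1−phi)ρ_g + phi·ρ_f = 0.8650×2.71 + 0.1350×1.04
       = 2.344 + 0.140 = 2.485 g/cm³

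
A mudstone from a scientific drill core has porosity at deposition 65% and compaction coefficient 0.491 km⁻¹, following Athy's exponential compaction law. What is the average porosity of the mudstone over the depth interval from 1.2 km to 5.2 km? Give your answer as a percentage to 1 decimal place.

15.8%

⟨phi⟩ = (1/(Z₂−Z₁)) ∫ phi₀ e^(−kZ) dZ = phi₀·(e^(−k·Z₁) − e^(−k·Z₂)) / (k·(Z₂−Z₁))
e^(−0.491×1.2) = 0.5548; e^(−0.491×5.2) = 0.0778
⟨phi⟩ = 0.65 × (0.5548 − 0.0778) / (0.491 × 4) = 0.65 × 0.2428 = 0.1578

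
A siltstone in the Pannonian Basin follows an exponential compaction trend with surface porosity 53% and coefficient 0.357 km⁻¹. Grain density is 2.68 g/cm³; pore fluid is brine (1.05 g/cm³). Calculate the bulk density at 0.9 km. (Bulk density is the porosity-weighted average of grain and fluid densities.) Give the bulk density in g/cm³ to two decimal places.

2.05 g/cm³

Porosity at depth: n = 0.53·exp(−0.357×0.9) = 0.53×0.7252 = 0.3844
Bulk density: ρ_b = (1−n)ρ_g + n·ρ_f = 0.6156×2.68 + 0.3844×1.05
       = 1.650 + 0.404 = 2.053 g/cm³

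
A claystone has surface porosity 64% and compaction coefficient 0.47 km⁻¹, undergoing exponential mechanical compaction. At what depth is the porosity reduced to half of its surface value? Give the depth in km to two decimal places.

1.47 km

φ/φ₀ = 1/2 ⇒ exp(−c·d) = 1/2 ⇒ d = ln(2) / c
d = 0.6931 / 0.47 = 1.475 km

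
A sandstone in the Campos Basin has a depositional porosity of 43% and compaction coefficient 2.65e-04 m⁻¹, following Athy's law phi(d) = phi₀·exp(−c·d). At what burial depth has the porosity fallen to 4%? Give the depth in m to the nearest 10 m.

8960 m

Working in km (1 km = 1000 m; c in km⁻¹ = c in m⁻¹ × 1000):
Invert Athy's law: d = ln(phi₀/phi) / c
d = ln(0.43/0.04) / 0.265 = ln(10.75) / 0.265 = 2.3749 / 0.265 = 8.962 km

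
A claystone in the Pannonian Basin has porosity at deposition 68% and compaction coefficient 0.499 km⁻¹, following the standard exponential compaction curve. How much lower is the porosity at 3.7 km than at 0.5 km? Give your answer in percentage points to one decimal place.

42.3 percentage points

phi(0.5) = 0.68·e^(−0.499×0.5) = 0.5298
phi(3.7) = 0.68·e^(−0.499×3.7) = 0.1073
Δphi = 0.5298 − 0.1073 = 0.4225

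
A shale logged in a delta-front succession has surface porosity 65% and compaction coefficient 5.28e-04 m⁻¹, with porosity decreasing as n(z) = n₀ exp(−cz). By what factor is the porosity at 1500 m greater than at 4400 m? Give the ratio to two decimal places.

Working in km (1 km = 1000 m; c in km⁻¹ = c in m⁻¹ × 1000):
n(z₁)/n(z₂) = e^(−c·z₁)/e^(−c·z₂) = e^{c(z₂−z₁)}
= exp(0.528 × 2.9) = exp(1.531) = 4.6237

4.62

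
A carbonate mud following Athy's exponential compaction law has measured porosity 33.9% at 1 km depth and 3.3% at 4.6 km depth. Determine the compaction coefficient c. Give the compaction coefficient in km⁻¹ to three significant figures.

0.647 km⁻¹

Athy: phi(z) = phi₀ e^(−cz) ⇒ phi₁/phi₂ = e^{c(z₂−z₁)} ⇒ c = ln(phi₁/phi₂)/(z₂−z₁)
c = ln(0.339/0.033) / (4.6 − 1) = ln(10.27) / 3.6 = 2.3295 / 3.6 = 0.6471 km⁻¹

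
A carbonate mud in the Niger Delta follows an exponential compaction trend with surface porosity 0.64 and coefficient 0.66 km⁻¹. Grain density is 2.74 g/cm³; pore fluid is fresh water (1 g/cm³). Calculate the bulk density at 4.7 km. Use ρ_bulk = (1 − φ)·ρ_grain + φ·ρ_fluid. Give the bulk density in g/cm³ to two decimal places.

2.69 g/cm³

Porosity at depth: phi = 0.64·exp(−0.66×4.7) = 0.64×0.0450 = 0.0288
Bulk density: ρ_b = (1−phi)ρ_g + phi·ρ_f = 0.9712×2.74 + 0.0288×1
       = 2.661 + 0.029 = 2.690 g/cm³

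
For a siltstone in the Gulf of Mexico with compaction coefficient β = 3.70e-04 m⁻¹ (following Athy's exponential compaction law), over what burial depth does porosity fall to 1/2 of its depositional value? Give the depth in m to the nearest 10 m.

Working in km (1 km = 1000 m; β in km⁻¹ = β in m⁻¹ × 1000):
phi/phi₀ = 1/2 ⇒ exp(−β·Z) = 1/2 ⇒ Z = ln(2) / β
Z = 0.6931 / 0.37 = 1.873 km

1870 m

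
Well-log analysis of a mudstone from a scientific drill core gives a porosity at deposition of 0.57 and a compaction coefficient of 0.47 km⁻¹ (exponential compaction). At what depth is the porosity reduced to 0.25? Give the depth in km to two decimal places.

Invert Athy's law: d = ln(φ₀/φ) / β
d = ln(0.57/0.25) / 0.47 = ln(2.28) / 0.47 = 0.8242 / 0.47 = 1.754 km

1.75 km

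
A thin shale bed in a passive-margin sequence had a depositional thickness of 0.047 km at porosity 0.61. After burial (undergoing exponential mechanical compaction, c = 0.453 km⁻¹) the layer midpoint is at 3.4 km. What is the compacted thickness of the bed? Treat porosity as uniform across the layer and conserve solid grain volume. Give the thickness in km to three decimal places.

0.021 km

Porosity at 3.4 km: n = 0.61·exp(−0.453×3.4) = 0.1307
Solid-volume conservation: h(1−n) = h₀(1−n₀) ⇒ h = h₀·(1−n₀)/(1−n)
h = 0.047 × (1 − 0.61)/(1 − 0.1307) = 0.047 × 0.4487 = 0.0211 km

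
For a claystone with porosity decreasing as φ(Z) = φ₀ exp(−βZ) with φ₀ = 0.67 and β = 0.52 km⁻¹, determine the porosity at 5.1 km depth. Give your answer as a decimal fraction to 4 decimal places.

φ = φ₀·exp(−β·Z) = 0.67 × exp(−0.52 × 5.1) = 0.67 × exp(−2.652)
  = 0.67 × 0.0705 = 0.0472

0.0472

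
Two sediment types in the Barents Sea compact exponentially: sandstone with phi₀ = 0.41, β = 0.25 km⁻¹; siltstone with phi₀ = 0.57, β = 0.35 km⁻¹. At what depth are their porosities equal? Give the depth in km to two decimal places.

Set phi₀ₐ e^(−βₐZ) = phi₀ᵦ e^(−βᵦZ) ⇒ ln(phi₀ₐ/phi₀ᵦ) = (βₐ − βᵦ)·Z
Z = ln(0.41/0.57) / (0.25 − 0.35) = -0.3295 / -0.1 = 3.295 km

3.29 km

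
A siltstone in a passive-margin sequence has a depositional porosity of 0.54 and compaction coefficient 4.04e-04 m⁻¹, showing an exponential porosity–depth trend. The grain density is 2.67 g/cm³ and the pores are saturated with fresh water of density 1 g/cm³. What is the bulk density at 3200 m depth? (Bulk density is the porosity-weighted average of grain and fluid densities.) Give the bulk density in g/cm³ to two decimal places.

Working in km (1 km = 1000 m; c in km⁻¹ = c in m⁻¹ × 1000):
Porosity at depth: phi = 0.54·exp(−0.404×3.2) = 0.54×0.2745 = 0.1482
Bulk density: ρ_b = (1−phi)ρ_g + phi·ρ_f = 0.8518×2.67 + 0.1482×1
       = 2.274 + 0.148 = 2.422 g/cm³

2.42 g/cm³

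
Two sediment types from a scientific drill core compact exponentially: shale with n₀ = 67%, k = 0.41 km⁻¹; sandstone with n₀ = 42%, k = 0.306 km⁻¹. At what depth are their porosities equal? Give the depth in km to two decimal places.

4.49 km

Set n₀ₐ e^(−kₐz) = n₀ᵦ e^(−kᵦz) ⇒ ln(n₀ₐ/n₀ᵦ) = (kₐ − kᵦ)·z
z = ln(0.67/0.42) / (0.41 − 0.306) = 0.4670 / 0.104 = 4.491 km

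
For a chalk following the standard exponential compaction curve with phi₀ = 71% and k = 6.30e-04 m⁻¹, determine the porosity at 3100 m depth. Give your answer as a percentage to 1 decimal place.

Working in km (1 km = 1000 m; k in km⁻¹ = k in m⁻¹ × 1000):
phi = phi₀·exp(−k·z) = 0.71 × exp(−0.63 × 3.1) = 0.71 × exp(−1.953)
  = 0.71 × 0.1418 = 0.1007

10.1%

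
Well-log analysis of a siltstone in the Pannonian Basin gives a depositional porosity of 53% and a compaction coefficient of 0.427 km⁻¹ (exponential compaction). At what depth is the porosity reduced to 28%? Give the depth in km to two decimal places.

Invert Athy's law: z = ln(φ₀/φ) / k
z = ln(0.53/0.28) / 0.427 = ln(1.893) / 0.427 = 0.6381 / 0.427 = 1.494 km

1.49 km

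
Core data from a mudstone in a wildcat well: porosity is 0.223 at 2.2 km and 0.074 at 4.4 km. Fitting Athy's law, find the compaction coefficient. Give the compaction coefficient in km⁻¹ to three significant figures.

Athy: n(d) = n₀ e^(−cd) ⇒ n₁/n₂ = e^{c(d₂−d₁)} ⇒ c = ln(n₁/n₂)/(d₂−d₁)
c = ln(0.223/0.074) / (4.4 − 2.2) = ln(3.014) / 2.2 = 1.1031 / 2.2 = 0.5014 km⁻¹

0.501 km⁻¹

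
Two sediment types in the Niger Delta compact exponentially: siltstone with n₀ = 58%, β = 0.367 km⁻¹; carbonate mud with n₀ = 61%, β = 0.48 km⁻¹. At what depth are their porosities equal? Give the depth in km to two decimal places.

Set n₀ₐ e^(−βₐd) = n₀ᵦ e^(−βᵦd) ⇒ ln(n₀ₐ/n₀ᵦ) = (βₐ − βᵦ)·d
d = ln(0.58/0.61) / (0.367 − 0.48) = -0.0504 / -0.113 = 0.446 km

0.45 km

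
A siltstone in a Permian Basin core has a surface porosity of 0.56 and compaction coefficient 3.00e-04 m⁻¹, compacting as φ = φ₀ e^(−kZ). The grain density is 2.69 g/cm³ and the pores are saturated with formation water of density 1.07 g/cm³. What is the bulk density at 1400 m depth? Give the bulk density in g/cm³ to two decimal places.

2.09 g/cm³

Working in km (1 km = 1000 m; k in km⁻¹ = k in m⁻¹ × 1000):
Porosity at depth: φ = 0.56·exp(−0.3×1.4) = 0.56×0.6570 = 0.3679
Bulk density: ρ_b = (1−φ)ρ_g + φ·ρ_f = 0.6321×2.69 + 0.3679×1.07
       = 1.700 + 0.394 = 2.094 g/cm³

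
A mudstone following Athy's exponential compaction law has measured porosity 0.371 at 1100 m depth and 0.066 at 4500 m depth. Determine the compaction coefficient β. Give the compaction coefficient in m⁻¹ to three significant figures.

0.000508 m⁻¹

Working in km (1 km = 1000 m; β in km⁻¹ = β in m⁻¹ × 1000):
Athy: φ(d) = φ₀ e^(−βd) ⇒ φ₁/φ₂ = e^{β(d₂−d₁)} ⇒ β = ln(φ₁/φ₂)/(d₂−d₁)
β = ln(0.371/0.066) / (4.5 − 1.1) = ln(5.621) / 3.4 = 1.7265 / 3.4 = 0.5078 km⁻¹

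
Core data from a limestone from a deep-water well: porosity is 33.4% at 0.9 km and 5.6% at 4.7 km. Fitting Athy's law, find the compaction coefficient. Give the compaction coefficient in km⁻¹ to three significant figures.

Athy: φ(d) = φ₀ e^(−kd) ⇒ φ₁/φ₂ = e^{k(d₂−d₁)} ⇒ k = ln(φ₁/φ₂)/(d₂−d₁)
k = ln(0.334/0.056) / (4.7 − 0.9) = ln(5.964) / 3.8 = 1.7858 / 3.8 = 0.4699 km⁻¹

0.470 km⁻¹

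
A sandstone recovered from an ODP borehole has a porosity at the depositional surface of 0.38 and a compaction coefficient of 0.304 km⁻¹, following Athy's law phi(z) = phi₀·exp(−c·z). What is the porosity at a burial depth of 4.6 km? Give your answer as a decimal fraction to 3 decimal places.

phi = phi₀·exp(−c·z) = 0.38 × exp(−0.304 × 4.6) = 0.38 × exp(−1.398)
  = 0.38 × 0.2470 = 0.0939

0.094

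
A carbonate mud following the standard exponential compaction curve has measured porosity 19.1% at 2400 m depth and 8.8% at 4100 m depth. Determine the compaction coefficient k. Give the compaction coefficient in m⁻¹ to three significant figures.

Working in km (1 km = 1000 m; k in km⁻¹ = k in m⁻¹ × 1000):
Athy: n(d) = n₀ e^(−kd) ⇒ n₁/n₂ = e^{k(d₂−d₁)} ⇒ k = ln(n₁/n₂)/(d₂−d₁)
k = ln(0.191/0.088) / (4.1 − 2.4) = ln(2.17) / 1.7 = 0.7749 / 1.7 = 0.4558 km⁻¹

0.000456 m⁻¹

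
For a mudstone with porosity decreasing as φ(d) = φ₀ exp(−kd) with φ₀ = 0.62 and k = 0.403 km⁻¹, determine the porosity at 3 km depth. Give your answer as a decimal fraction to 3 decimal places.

0.185

φ = φ₀·exp(−k·d) = 0.62 × exp(−0.403 × 3) = 0.62 × exp(−1.209)
  = 0.62 × 0.2985 = 0.1851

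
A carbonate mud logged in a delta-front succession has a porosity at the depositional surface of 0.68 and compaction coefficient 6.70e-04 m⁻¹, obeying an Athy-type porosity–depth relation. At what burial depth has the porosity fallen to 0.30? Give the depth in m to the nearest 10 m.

Working in km (1 km = 1000 m; β in km⁻¹ = β in m⁻¹ × 1000):
Invert Athy's law: z = ln(phi₀/phi) / β
z = ln(0.68/0.3) / 0.67 = ln(2.267) / 0.67 = 0.8183 / 0.67 = 1.221 km

1220 m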